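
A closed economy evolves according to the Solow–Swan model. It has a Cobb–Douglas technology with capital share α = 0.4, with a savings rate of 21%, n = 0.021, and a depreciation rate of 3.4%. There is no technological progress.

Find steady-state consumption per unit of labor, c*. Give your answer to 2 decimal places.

c* = 1.93

Steady state requires s·f(k) = (n + δ)·k, i.e. s·k^α = (n + δ)·k.
Rearranging, k^(1−α) = s / (n + δ).
k^0.6 = 0.21 / (0.021 + 0.034) = 0.21 / 0.055 = 3.8182
k* = 3.8182^(1/0.6) ≈ 9.3275
y* = (k*)^α = 9.3275^0.4 ≈ 2.4429
c* = (1 − s)·y* = (1 − 0.21) × 2.4429 ≈ 1.9299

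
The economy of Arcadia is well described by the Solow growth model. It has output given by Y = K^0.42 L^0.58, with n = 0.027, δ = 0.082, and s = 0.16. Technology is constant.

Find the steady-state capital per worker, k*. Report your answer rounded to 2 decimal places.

Steady state requires s·f(k) = (n + δ)·k, i.e. s·k^α = (n + δ)·k.
Rearranging, k^(1−α) = s / (n + δ).
k^0.58 = 0.16 / (0.027 + 0.082) = 0.16 / 0.109 = 1.4679
k* = 1.4679^(1/0.58) ≈ 1.9382

k* ≈ 1.94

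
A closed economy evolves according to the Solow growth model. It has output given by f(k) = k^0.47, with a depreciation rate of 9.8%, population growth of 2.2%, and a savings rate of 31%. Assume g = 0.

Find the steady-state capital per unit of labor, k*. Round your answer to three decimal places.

In steady state, investment equals break-even investment: s·k^α = (n + δ)·k.
Rearranging, k^(1−α) = s / (n + δ).
k^0.53 = 0.31 / (0.022 + 0.098) = 0.31 / 0.120 = 2.5833
k* = 2.5833^(1/0.53) ≈ 5.9936

k* = 5.994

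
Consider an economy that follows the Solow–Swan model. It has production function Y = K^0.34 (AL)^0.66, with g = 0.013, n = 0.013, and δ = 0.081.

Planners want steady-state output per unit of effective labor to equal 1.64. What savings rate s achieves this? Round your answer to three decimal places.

In steady state, investment equals break-even investment: s·k^α = (n + g + δ)·k.
Since y* = [s/(n + g + δ)]^(α/(1−α)), we have s/(n + g + δ) = (y*)^((1−α)/α) = 1.64^1.9412 = 2.6125.
Therefore s = 2.6125 × (n + g + δ) = 2.6125 × 0.107 = 0.2795.

s ≈ 0.280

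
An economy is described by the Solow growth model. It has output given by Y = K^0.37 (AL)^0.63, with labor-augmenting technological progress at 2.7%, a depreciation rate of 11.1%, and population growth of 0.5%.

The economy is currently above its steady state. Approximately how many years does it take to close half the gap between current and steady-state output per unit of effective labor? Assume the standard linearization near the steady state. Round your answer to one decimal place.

Near the steady state the convergence rate is λ = (1 − α)(n + g + δ).
λ = (1 − 0.37) × 0.143 = 0.63 × 0.143 = 0.09009
Half-life = ln 2 / λ = 0.6931 / 0.09009 ≈ 7.69 years

half-life ≈ 7.7 years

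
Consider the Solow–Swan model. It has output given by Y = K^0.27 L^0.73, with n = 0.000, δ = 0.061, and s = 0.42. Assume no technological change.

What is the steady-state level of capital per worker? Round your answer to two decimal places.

At the steady state, Δk = 0, so s·k^α = (n + δ)·k.
Rearranging, k^(1−α) = s / (n + δ).
k^0.73 = 0.42 / (0.000 + 0.061) = 0.42 / 0.061 = 6.8852
k* = 6.8852^(1/0.73) ≈ 14.0550

k* = 14.06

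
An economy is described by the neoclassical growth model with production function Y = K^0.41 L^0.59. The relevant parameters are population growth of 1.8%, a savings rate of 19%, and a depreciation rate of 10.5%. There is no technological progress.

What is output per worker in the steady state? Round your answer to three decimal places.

In steady state, investment equals break-even investment: s·k^α = (n + δ)·k.
Dividing both sides by k: k^(1−α) = s / (n + δ).
k^0.59 = 0.19 / (0.018 + 0.105) = 0.19 / 0.123 = 1.5447
k* = 1.5447^(1/0.59) ≈ 2.0897
y* = (k*)^α = 2.0897^0.41 ≈ 1.3528

y* ≈ 1.353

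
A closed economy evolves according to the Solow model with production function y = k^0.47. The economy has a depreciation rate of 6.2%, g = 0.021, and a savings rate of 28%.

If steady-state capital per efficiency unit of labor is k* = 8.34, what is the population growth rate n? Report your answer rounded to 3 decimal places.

At the steady state, Δk = 0, so s·k^α = (n + g + δ)·k.
So s / (n + g + δ) = (k*)^(1−α) = 8.34^0.53 = 3.0776.
Therefore n + g + δ = s / 3.0776 = 0.28 / 3.0776 = 0.0910, so n = 0.0910 − 0.083 = 0.0080.

n ≈ 0.008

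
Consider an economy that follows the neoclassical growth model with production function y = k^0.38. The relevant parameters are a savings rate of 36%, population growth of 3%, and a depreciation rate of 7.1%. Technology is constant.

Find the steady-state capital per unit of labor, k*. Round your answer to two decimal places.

In steady state, investment equals break-even investment: s·k^α = (n + δ)·k.
Dividing both sides by k: k^(1−α) = s / (n + δ).
k^0.62 = 0.36 / (0.030 + 0.071) = 0.36 / 0.101 = 3.5644
k* = 3.5644^(1/0.62) ≈ 7.7678

k* = 7.77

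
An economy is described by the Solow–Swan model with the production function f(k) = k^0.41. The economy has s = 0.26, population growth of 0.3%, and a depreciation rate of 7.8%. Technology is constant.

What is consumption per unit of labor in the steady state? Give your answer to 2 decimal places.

c* ≈ 1.66

At the steady state, Δk = 0, so s·k^α = (n + δ)·k.
Rearranging, k^(1−α) = s / (n + δ).
k^0.59 = 0.26 / (0.003 + 0.078) = 0.26 / 0.081 = 3.2099
k* = 3.2099^(1/0.59) ≈ 7.2187
y* = (k*)^α = 7.2187^0.41 ≈ 2.2489
c* = (1 − s)·y* = (1 − 0.26) × 2.2489 ≈ 1.6642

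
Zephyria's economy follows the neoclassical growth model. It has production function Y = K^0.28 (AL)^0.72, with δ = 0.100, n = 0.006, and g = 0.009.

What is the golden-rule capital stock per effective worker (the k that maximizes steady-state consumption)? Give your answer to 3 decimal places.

k_gold ≈ 3.442

The golden rule sets f'(k) = n + g + δ, i.e. α·k^(α−1) = n + g + δ.
So k^(1−α) = α / (n + g + δ) = 0.28 / 0.115 = 2.4348.
k_gold = 2.4348^(1/0.72) ≈ 3.4416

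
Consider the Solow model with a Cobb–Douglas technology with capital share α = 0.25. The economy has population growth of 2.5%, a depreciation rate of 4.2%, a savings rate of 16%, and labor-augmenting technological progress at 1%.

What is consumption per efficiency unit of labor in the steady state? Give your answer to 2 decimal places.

Steady state requires s·f(k) = (n + g + δ)·k, i.e. s·k^α = (n + g + δ)·k.
Rearranging, k^(1−α) = s / (n + g + δ).
k^0.75 = 0.16 / (0.025 + 0.010 + 0.042) = 0.16 / 0.077 = 2.0779
k* = 2.0779^(1/0.75) ≈ 2.6515
y* = (k*)^α = 2.6515^0.25 ≈ 1.2761
c* = (1 − s)·y* = (1 − 0.16) × 1.2761 ≈ 1.0719

c* = 1.07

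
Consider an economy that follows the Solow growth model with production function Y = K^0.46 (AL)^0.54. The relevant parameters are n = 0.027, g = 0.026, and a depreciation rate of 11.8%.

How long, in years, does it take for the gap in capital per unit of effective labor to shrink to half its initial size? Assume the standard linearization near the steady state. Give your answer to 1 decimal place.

half-life ≈ 7.5 years

Near the steady state the convergence rate is λ = (1 − α)(n + g + δ).
λ = (1 − 0.46) × 0.171 = 0.54 × 0.171 = 0.09234
Half-life = ln 2 / λ = 0.6931 / 0.09234 ≈ 7.51 years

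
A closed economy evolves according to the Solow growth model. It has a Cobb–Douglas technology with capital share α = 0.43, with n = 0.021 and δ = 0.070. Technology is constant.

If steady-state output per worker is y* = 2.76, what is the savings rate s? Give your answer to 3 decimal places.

In steady state, investment equals break-even investment: s·k^α = (n + δ)·k.
Since y* = [s/(n + δ)]^(α/(1−α)), we have s/(n + δ) = (y*)^((1−α)/α) = 2.76^1.3256 = 3.8412.
Therefore s = 3.8412 × (n + δ) = 3.8412 × 0.091 = 0.3495.

s ≈ 0.350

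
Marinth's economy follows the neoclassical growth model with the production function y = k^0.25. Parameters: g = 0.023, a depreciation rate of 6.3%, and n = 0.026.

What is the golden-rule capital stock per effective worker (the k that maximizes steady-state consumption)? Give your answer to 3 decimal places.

The golden rule sets f'(k) = n + g + δ, i.e. α·k^(α−1) = n + g + δ.
So k^(1−α) = α / (n + g + δ) = 0.25 / 0.112 = 2.2321.
k_gold = 2.2321^(1/0.75) ≈ 2.9171

k_gold ≈ 2.917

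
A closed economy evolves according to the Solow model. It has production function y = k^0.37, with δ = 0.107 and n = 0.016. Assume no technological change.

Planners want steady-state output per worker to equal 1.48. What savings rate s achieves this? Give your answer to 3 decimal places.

s ≈ 0.240

At the steady state, Δk = 0, so s·k^α = (n + δ)·k.
Since y* = [s/(n + δ)]^(α/(1−α)), we have s/(n + δ) = (y*)^((1−α)/α) = 1.48^1.7027 = 1.9494.
Therefore s = 1.9494 × (n + δ) = 1.9494 × 0.123 = 0.2398.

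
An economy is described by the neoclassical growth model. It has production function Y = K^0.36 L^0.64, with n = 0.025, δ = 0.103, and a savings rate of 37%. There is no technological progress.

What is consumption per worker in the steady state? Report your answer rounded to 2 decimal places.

Steady state requires s·f(k) = (n + δ)·k, i.e. s·k^α = (n + δ)·k.
Dividing both sides by k: k^(1−α) = s / (n + δ).
k^0.64 = 0.37 / (0.025 + 0.103) = 0.37 / 0.128 = 2.8906
k* = 2.8906^(1/0.64) ≈ 5.2516
y* = (k*)^α = 5.2516^0.36 ≈ 1.8168
c* = (1 − s)·y* = (1 − 0.37) × 1.8168 ≈ 1.1446

c* = 1.14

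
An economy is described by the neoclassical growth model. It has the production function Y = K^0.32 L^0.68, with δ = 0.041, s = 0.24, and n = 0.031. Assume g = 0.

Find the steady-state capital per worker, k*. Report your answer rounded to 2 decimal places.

k* ≈ 5.87

At the steady state, Δk = 0, so s·k^α = (n + δ)·k.
Rearranging, k^(1−α) = s / (n + δ).
k^0.68 = 0.24 / (0.031 + 0.041) = 0.24 / 0.072 = 3.3333
k* = 3.3333^(1/0.68) ≈ 5.8740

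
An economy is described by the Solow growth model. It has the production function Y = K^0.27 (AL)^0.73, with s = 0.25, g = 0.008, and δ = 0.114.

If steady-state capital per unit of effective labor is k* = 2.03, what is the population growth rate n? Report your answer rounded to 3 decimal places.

At the steady state, Δk = 0, so s·k^α = (n + g + δ)·k.
So s / (n + g + δ) = (k*)^(1−α) = 2.03^0.73 = 1.6768.
Therefore n + g + δ = s / 1.6768 = 0.25 / 1.6768 = 0.1491, so n = 0.1491 − 0.122 = 0.0271.

n ≈ 0.027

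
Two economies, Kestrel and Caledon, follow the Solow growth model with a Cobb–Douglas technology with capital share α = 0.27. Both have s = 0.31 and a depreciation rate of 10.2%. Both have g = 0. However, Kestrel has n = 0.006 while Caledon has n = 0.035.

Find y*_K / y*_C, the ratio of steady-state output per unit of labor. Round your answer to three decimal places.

Steady-state y* = [s/(n + δ)]^(α/(1−α)), so the ratio is [ (s_K/(n + δ)_K) / (s_C/(n + δ)_C) ]^0.3699.
s_K/(n + δ)_K = 0.31/0.108 = 2.8704; s_C/(n + δ)_C = 0.31/0.137 = 2.2628.
Ratio = (2.8704/2.2628)^0.3699 = 1.2685^0.3699 ≈ 1.0920

y*_K / y*_C ≈ 1.092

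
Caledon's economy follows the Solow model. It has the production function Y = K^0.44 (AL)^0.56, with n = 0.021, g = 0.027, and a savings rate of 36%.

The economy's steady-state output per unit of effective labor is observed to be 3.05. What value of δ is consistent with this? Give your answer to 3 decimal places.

δ ≈ 0.039

In steady state, investment equals break-even investment: s·k^α = (n + g + δ)·k.
Since y* = [s/(n + g + δ)]^(α/(1−α)), we have s/(n + g + δ) = (y*)^((1−α)/α) = 3.05^1.2727 = 4.1340.
Therefore n + g + δ = s / 4.1340 = 0.36 / 4.1340 = 0.0871, so δ = 0.0871 − 0.048 = 0.0391.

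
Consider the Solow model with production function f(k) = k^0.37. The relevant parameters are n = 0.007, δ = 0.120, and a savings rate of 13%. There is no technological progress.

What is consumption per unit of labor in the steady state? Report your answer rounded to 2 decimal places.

Steady state requires s·f(k) = (n + δ)·k, i.e. s·k^α = (n + δ)·k.
Rearranging, k^(1−α) = s / (n + δ).
k^0.63 = 0.13 / (0.007 + 0.120) = 0.13 / 0.127 = 1.0236
k* = 1.0236^(1/0.63) ≈ 1.0377
y* = (k*)^α = 1.0377^0.37 ≈ 1.0138
c* = (1 − s)·y* = (1 − 0.13) × 1.0138 ≈ 0.8820

c* ≈ 0.88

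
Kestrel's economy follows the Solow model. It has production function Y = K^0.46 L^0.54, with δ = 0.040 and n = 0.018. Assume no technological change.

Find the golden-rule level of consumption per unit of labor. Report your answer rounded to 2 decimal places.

c_gold ≈ 3.15

At the golden rule, f'(k) = n + δ, so α·k^(α−1) = n + δ and k_gold = (α/(n + δ))^(1/(1−α)).
k_gold = (0.46/0.058)^(1/0.54) = 7.9310^1.8519 ≈ 46.2877
c_gold = f(k_gold) − (n + δ)·k_gold = 5.8360 − 0.058×46.2877 ≈ 3.1513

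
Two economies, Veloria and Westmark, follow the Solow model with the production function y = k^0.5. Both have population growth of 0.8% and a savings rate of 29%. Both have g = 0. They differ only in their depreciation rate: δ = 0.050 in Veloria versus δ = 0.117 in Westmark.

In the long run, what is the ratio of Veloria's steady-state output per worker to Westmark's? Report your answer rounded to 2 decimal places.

y*_V / y*_W ≈ 2.16

Steady-state y* = [s/(n + δ)]^(α/(1−α)), so the ratio is [ (s_V/(n + δ)_V) / (s_W/(n + δ)_W) ]^1.
s_V/(n + δ)_V = 0.29/0.058 = 5.0000; s_W/(n + δ)_W = 0.29/0.125 = 2.3200.
Ratio = (5.0000/2.3200)^1 = 2.1552^1 ≈ 2.1552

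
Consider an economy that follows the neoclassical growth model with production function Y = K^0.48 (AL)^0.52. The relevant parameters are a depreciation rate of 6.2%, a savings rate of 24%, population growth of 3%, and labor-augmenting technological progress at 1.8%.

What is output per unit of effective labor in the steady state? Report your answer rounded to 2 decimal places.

At the steady state, Δk = 0, so s·k^α = (n + g + δ)·k.
Rearranging, k^(1−α) = s / (n + g + δ).
k^0.52 = 0.24 / (0.030 + 0.018 + 0.062) = 0.24 / 0.110 = 2.1818
k* = 2.1818^(1/0.52) ≈ 4.4830
y* = (k*)^α = 4.4830^0.48 ≈ 2.0547

y* = 2.05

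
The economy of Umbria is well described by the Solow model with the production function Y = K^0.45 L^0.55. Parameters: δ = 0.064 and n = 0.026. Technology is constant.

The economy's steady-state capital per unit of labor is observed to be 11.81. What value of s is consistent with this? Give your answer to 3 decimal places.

s ≈ 0.350

In steady state, investment equals break-even investment: s·k^α = (n + δ)·k.
So s / (n + δ) = (k*)^(1−α) = 11.81^0.55 = 3.8881.
Therefore s = 3.8881 × (n + δ) = 3.8881 × 0.090 = 0.3499.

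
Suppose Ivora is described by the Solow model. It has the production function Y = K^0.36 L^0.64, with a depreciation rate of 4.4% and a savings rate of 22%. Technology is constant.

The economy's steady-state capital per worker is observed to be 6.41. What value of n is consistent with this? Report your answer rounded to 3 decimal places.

n ≈ 0.023

Steady state requires s·f(k) = (n + δ)·k, i.e. s·k^α = (n + δ)·k.
So s / (n + δ) = (k*)^(1−α) = 6.41^0.64 = 3.2839.
Therefore n + δ = s / 3.2839 = 0.22 / 3.2839 = 0.0670, so n = 0.0670 − 0.044 = 0.0230.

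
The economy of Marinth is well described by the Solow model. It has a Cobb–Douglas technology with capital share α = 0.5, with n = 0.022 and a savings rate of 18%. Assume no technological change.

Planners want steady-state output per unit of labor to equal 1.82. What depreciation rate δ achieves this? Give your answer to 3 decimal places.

δ ≈ 0.077

Steady state requires s·f(k) = (n + δ)·k, i.e. s·k^α = (n + δ)·k.
Since y* = [s/(n + δ)]^(α/(1−α)), we have s/(n + δ) = (y*)^((1−α)/α) = 1.82^1 = 1.8200.
Therefore n + δ = s / 1.8200 = 0.18 / 1.8200 = 0.0989, so δ = 0.0989 − 0.022 = 0.0769.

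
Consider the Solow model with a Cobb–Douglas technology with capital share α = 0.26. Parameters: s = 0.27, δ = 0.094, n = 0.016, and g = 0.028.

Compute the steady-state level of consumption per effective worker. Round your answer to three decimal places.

c* ≈ 0.924

Steady state requires s·f(k) = (n + g + δ)·k, i.e. s·k^α = (n + g + δ)·k.
Dividing both sides by k: k^(1−α) = s / (n + g + δ).
k^0.74 = 0.27 / (0.016 + 0.028 + 0.094) = 0.27 / 0.138 = 1.9565
k* = 1.9565^(1/0.74) ≈ 2.4768
y* = (k*)^α = 2.4768^0.26 ≈ 1.2659
c* = (1 − s)·y* = (1 − 0.27) × 1.2659 ≈ 0.9241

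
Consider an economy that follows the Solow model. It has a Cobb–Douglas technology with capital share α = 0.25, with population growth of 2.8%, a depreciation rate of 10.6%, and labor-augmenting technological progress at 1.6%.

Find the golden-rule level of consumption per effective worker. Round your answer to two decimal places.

At the golden rule, f'(k) = n + g + δ, so α·k^(α−1) = n + g + δ and k_gold = (α/(n + g + δ))^(1/(1−α)).
k_gold = (0.25/0.150)^(1/0.75) = 1.6667^1.3333 ≈ 1.9761
c_gold = f(k_gold) − (n + g + δ)·k_gold = 1.1856 − 0.150×1.9761 ≈ 0.8892

c_gold ≈ 0.89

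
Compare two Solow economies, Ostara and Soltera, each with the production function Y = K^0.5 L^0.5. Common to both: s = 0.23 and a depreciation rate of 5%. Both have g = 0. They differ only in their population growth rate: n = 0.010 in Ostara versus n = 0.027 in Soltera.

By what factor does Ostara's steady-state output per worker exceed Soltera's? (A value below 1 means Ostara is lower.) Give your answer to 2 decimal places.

y*_O / y*_S ≈ 1.28

Steady-state y* = [s/(n + δ)]^(α/(1−α)), so the ratio is [ (s_O/(n + δ)_O) / (s_S/(n + δ)_S) ]^1.
s_O/(n + δ)_O = 0.23/0.060 = 3.8333; s_S/(n + δ)_S = 0.23/0.077 = 2.9870.
Ratio = (3.8333/2.9870)^1 = 1.2833^1 ≈ 1.2833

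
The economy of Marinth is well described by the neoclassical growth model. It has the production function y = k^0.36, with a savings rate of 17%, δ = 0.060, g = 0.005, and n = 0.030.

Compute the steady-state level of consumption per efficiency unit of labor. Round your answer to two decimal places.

c* ≈ 1.15

At the steady state, Δk = 0, so s·k^α = (n + g + δ)·k.
Rearranging, k^(1−α) = s / (n + g + δ).
k^0.64 = 0.17 / (0.030 + 0.005 + 0.060) = 0.17 / 0.095 = 1.7895
k* = 1.7895^(1/0.64) ≈ 2.4825
y* = (k*)^α = 2.4825^0.36 ≈ 1.3873
c* = (1 − s)·y* = (1 − 0.17) × 1.3873 ≈ 1.1515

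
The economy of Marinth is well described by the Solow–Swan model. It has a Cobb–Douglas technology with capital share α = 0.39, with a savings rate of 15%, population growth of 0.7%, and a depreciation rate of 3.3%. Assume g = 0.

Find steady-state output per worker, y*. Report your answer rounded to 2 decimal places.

y* = 2.33

Steady state requires s·f(k) = (n + δ)·k, i.e. s·k^α = (n + δ)·k.
Rearranging, k^(1−α) = s / (n + δ).
k^0.61 = 0.15 / (0.007 + 0.033) = 0.15 / 0.040 = 3.7500
k* = 3.7500^(1/0.61) ≈ 8.7304
y* = (k*)^α = 8.7304^0.39 ≈ 2.3281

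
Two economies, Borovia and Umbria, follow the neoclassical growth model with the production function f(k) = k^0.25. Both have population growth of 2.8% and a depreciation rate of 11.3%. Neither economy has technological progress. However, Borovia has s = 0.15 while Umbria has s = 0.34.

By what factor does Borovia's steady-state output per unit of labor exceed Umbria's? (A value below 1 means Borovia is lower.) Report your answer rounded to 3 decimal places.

y*_B / y*_U ≈ 0.761

Steady-state y* = [s/(n + δ)]^(α/(1−α)), so the ratio is [ (s_B/(n + δ)_B) / (s_U/(n + δ)_U) ]^0.3333.
s_B/(n + δ)_B = 0.15/0.141 = 1.0638; s_U/(n + δ)_U = 0.34/0.141 = 2.4113.
Ratio = (1.0638/2.4113)^0.3333 = 0.4412^0.3333 ≈ 0.7613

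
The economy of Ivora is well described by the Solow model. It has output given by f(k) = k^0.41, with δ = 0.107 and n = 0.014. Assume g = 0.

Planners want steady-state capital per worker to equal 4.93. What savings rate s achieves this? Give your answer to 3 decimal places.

At the steady state, Δk = 0, so s·k^α = (n + δ)·k.
So s / (n + δ) = (k*)^(1−α) = 4.93^0.59 = 2.5632.
Therefore s = 2.5632 × (n + δ) = 2.5632 × 0.121 = 0.3101.

s ≈ 0.310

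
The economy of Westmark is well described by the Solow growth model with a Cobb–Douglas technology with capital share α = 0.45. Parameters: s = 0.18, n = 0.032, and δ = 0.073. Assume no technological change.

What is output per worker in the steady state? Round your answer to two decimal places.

At the steady state, Δk = 0, so s·k^α = (n + δ)·k.
Dividing both sides by k: k^(1−α) = s / (n + δ).
k^0.55 = 0.18 / (0.032 + 0.073) = 0.18 / 0.105 = 1.7143
k* = 1.7143^(1/0.55) ≈ 2.6645
y* = (k*)^α = 2.6645^0.45 ≈ 1.5543

y* ≈ 1.55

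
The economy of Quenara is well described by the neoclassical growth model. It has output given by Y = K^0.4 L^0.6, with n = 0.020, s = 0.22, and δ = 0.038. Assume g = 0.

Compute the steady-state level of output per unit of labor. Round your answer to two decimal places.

At the steady state, Δk = 0, so s·k^α = (n + δ)·k.
Rearranging, k^(1−α) = s / (n + δ).
k^0.6 = 0.22 / (0.020 + 0.038) = 0.22 / 0.058 = 3.7931
k* = 3.7931^(1/0.6) ≈ 9.2255
y* = (k*)^α = 9.2255^0.4 ≈ 2.4322

y* = 2.43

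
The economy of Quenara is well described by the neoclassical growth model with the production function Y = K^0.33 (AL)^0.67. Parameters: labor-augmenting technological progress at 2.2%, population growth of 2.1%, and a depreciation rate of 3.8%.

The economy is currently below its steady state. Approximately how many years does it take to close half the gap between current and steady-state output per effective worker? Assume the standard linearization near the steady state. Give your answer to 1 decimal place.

Near the steady state the convergence rate is λ = (1 − α)(n + g + δ).
λ = (1 − 0.33) × 0.081 = 0.67 × 0.081 = 0.05427
Half-life = ln 2 / λ = 0.6931 / 0.05427 ≈ 12.77 years

t_½ ≈ 12.8 years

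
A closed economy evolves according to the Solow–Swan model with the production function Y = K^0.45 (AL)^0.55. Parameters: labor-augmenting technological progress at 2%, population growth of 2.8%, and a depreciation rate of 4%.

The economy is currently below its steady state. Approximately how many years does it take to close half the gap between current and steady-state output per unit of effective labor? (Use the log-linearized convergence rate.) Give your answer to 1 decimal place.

half-life ≈ 14.3 years

Near the steady state the convergence rate is λ = (1 − α)(n + g + δ).
λ = (1 − 0.45) × 0.088 = 0.55 × 0.088 = 0.0484
Half-life = ln 2 / λ = 0.6931 / 0.0484 ≈ 14.32 years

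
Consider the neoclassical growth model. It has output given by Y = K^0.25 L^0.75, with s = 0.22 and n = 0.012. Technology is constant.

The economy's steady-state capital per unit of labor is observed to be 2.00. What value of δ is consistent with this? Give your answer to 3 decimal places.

Steady state requires s·f(k) = (n + δ)·k, i.e. s·k^α = (n + δ)·k.
So s / (n + δ) = (k*)^(1−α) = 2.00^0.75 = 1.6818.
Therefore n + δ = s / 1.6818 = 0.22 / 1.6818 = 0.1308, so δ = 0.1308 − 0.012 = 0.1188.

δ ≈ 0.119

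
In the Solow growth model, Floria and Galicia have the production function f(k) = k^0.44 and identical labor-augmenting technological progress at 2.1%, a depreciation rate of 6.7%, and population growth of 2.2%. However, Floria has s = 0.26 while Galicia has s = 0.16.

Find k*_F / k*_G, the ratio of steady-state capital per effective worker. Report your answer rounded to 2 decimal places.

Steady-state k* = [s/(n + g + δ)]^(1/(1−α)), so the ratio is [ (s_F/(n + g + δ)_F) / (s_G/(n + g + δ)_G) ]^1.7857.
s_F/(n + g + δ)_F = 0.26/0.110 = 2.3636; s_G/(n + g + δ)_G = 0.16/0.110 = 1.4545.
Ratio = (2.3636/1.4545)^1.7857 = 1.6250^1.7857 ≈ 2.3797

k*_F / k*_G ≈ 2.38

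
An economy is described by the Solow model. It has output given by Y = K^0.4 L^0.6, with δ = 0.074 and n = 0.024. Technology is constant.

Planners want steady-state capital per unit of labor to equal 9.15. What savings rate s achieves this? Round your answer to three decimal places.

s ≈ 0.370

Steady state requires s·f(k) = (n + δ)·k, i.e. s·k^α = (n + δ)·k.
So s / (n + δ) = (k*)^(1−α) = 9.15^0.6 = 3.7744.
Therefore s = 3.7744 × (n + δ) = 3.7744 × 0.098 = 0.3699.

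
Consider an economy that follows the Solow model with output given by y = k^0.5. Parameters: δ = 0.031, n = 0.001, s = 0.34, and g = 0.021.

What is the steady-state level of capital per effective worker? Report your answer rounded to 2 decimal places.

At the steady state, Δk = 0, so s·k^α = (n + g + δ)·k.
Dividing both sides by k: k^(1−α) = s / (n + g + δ).
k^0.5 = 0.34 / (0.001 + 0.021 + 0.031) = 0.34 / 0.053 = 6.4151
k* = 6.4151^(1/0.5) ≈ 41.1535

k* = 41.15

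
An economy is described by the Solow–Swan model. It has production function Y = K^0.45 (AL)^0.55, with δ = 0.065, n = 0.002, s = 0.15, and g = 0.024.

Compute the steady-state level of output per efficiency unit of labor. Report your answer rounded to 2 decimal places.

Steady state requires s·f(k) = (n + g + δ)·k, i.e. s·k^α = (n + g + δ)·k.
Rearranging, k^(1−α) = s / (n + g + δ).
k^0.55 = 0.15 / (0.002 + 0.024 + 0.065) = 0.15 / 0.091 = 1.6484
k* = 1.6484^(1/0.55) ≈ 2.4812
y* = (k*)^α = 2.4812^0.45 ≈ 1.5052

y* = 1.51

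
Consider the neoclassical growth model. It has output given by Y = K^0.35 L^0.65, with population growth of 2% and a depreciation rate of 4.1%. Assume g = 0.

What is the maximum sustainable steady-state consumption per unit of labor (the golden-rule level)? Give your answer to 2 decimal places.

c_gold ≈ 1.67

At the golden rule, f'(k) = n + δ, so α·k^(α−1) = n + δ and k_gold = (α/(n + δ))^(1/(1−α)).
k_gold = (0.35/0.061)^(1/0.65) = 5.7377^1.5385 ≈ 14.7000
c_gold = f(k_gold) − (n + δ)·k_gold = 2.5619 − 0.061×14.7000 ≈ 1.6652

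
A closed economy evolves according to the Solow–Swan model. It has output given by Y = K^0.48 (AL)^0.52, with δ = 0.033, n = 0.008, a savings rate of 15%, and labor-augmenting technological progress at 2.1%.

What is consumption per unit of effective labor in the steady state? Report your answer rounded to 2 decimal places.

c* ≈ 1.92

At the steady state, Δk = 0, so s·k^α = (n + g + δ)·k.
Dividing both sides by k: k^(1−α) = s / (n + g + δ).
k^0.52 = 0.15 / (0.008 + 0.021 + 0.033) = 0.15 / 0.062 = 2.4194
k* = 2.4194^(1/0.52) ≈ 5.4689
y* = (k*)^α = 5.4689^0.48 ≈ 2.2604
c* = (1 − s)·y* = (1 − 0.15) × 2.2604 ≈ 1.9213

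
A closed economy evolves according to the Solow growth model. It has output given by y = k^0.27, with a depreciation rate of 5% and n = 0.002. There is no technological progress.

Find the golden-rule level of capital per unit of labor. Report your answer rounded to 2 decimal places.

The golden rule sets f'(k) = n + δ, i.e. α·k^(α−1) = n + δ.
So k^(1−α) = α / (n + δ) = 0.27 / 0.052 = 5.1923.
k_gold = 5.1923^(1/0.73) ≈ 9.5487

k_gold ≈ 9.55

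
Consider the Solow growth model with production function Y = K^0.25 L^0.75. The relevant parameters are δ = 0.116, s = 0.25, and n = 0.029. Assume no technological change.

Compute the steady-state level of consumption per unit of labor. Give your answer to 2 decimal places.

c* = 0.90

At the steady state, Δk = 0, so s·k^α = (n + δ)·k.
Rearranging, k^(1−α) = s / (n + δ).
k^0.75 = 0.25 / (0.029 + 0.116) = 0.25 / 0.145 = 1.7241
k* = 1.7241^(1/0.75) ≈ 2.0674
y* = (k*)^α = 2.0674^0.25 ≈ 1.1991
c* = (1 − s)·y* = (1 − 0.25) × 1.1991 ≈ 0.8993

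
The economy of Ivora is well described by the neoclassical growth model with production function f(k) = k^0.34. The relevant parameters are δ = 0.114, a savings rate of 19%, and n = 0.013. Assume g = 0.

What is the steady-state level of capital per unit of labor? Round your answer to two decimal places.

At the steady state, Δk = 0, so s·k^α = (n + δ)·k.
Rearranging, k^(1−α) = s / (n + δ).
k^0.66 = 0.19 / (0.013 + 0.114) = 0.19 / 0.127 = 1.4961
k* = 1.4961^(1/0.66) ≈ 1.8412

k* ≈ 1.84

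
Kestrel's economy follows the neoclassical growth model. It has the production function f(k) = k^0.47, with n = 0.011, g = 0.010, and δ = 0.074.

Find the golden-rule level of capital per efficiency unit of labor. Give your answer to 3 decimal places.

The golden rule sets f'(k) = n + g + δ, i.e. α·k^(α−1) = n + g + δ.
So k^(1−α) = α / (n + g + δ) = 0.47 / 0.095 = 4.9474.
k_gold = 4.9474^(1/0.53) ≈ 20.4242

k_gold ≈ 20.424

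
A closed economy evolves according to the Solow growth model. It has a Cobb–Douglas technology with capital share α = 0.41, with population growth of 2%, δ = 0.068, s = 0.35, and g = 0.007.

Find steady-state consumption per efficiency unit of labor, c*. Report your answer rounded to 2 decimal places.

At the steady state, Δk = 0, so s·k^α = (n + g + δ)·k.
Dividing both sides by k: k^(1−α) = s / (n + g + δ).
k^0.59 = 0.35 / (0.020 + 0.007 + 0.068) = 0.35 / 0.095 = 3.6842
k* = 3.6842^(1/0.59) ≈ 9.1181
y* = (k*)^α = 9.1181^0.41 ≈ 2.4749
c* = (1 − s)·y* = (1 − 0.35) × 2.4749 ≈ 1.6087

c* ≈ 1.61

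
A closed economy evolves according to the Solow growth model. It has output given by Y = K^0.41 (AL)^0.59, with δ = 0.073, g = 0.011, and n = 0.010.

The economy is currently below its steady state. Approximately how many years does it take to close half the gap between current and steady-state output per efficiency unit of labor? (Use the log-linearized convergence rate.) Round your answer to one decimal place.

Near the steady state the convergence rate is λ = (1 − α)(n + g + δ).
λ = (1 − 0.41) × 0.094 = 0.59 × 0.094 = 0.05546
Half-life = ln 2 / λ = 0.6931 / 0.05546 ≈ 12.50 years

half-life ≈ 12.5 years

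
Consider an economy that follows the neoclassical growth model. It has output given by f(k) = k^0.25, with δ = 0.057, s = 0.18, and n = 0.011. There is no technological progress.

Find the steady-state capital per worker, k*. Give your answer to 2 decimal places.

k* = 3.66

At the steady state, Δk = 0, so s·k^α = (n + δ)·k.
Rearranging, k^(1−α) = s / (n + δ).
k^0.75 = 0.18 / (0.011 + 0.057) = 0.18 / 0.068 = 2.6471
k* = 2.6471^(1/0.75) ≈ 3.6618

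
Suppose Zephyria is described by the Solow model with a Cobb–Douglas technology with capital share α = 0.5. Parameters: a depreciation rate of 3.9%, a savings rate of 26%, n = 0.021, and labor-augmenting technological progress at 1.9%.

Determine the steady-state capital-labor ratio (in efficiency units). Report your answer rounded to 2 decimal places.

In steady state, investment equals break-even investment: s·k^α = (n + g + δ)·k.
Dividing both sides by k: k^(1−α) = s / (n + g + δ).
k^0.5 = 0.26 / (0.021 + 0.019 + 0.039) = 0.26 / 0.079 = 3.2911
k* = 3.2911^(1/0.5) ≈ 10.8313

k* = 10.83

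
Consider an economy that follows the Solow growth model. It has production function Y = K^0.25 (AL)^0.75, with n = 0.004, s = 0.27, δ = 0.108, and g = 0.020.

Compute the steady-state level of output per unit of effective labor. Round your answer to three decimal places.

y* = 1.269

Steady state requires s·f(k) = (n + g + δ)·k, i.e. s·k^α = (n + g + δ)·k.
Dividing both sides by k: k^(1−α) = s / (n + g + δ).
k^0.75 = 0.27 / (0.004 + 0.020 + 0.108) = 0.27 / 0.132 = 2.0455
k* = 2.0455^(1/0.75) ≈ 2.5966
y* = (k*)^α = 2.5966^0.25 ≈ 1.2694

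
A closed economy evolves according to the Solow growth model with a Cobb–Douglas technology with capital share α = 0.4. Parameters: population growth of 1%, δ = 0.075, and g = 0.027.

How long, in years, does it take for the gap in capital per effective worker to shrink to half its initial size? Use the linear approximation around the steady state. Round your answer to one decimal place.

Near the steady state the convergence rate is λ = (1 − α)(n + g + δ).
λ = (1 − 0.4) × 0.112 = 0.6 × 0.112 = 0.0672
Half-life = ln 2 / λ = 0.6931 / 0.0672 ≈ 10.31 years

t_½ ≈ 10.3 years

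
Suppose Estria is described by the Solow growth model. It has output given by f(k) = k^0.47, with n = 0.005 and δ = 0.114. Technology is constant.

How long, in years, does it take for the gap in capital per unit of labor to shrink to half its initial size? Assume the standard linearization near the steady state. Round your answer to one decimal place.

Near the steady state the convergence rate is λ = (1 − α)(n + δ).
λ = (1 − 0.47) × 0.119 = 0.53 × 0.119 = 0.06307
Half-life = ln 2 / λ = 0.6931 / 0.06307 ≈ 10.99 years

half-life ≈ 11.0 years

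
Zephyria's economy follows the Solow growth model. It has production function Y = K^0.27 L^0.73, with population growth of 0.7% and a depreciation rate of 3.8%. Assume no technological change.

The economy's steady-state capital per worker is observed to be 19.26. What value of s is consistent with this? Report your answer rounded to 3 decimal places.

s ≈ 0.390

In steady state, investment equals break-even investment: s·k^α = (n + δ)·k.
So s / (n + δ) = (k*)^(1−α) = 19.26^0.73 = 8.6656.
Therefore s = 8.6656 × (n + δ) = 8.6656 × 0.045 = 0.3900.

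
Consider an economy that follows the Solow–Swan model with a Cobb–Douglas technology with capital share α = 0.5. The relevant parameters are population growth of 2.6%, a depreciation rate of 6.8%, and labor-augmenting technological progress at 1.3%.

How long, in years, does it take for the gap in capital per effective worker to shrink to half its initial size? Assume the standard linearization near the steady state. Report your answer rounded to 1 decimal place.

about 13.0 years

Near the steady state the convergence rate is λ = (1 − α)(n + g + δ).
λ = (1 − 0.5) × 0.107 = 0.5 × 0.107 = 0.0535
Half-life = ln 2 / λ = 0.6931 / 0.0535 ≈ 12.96 years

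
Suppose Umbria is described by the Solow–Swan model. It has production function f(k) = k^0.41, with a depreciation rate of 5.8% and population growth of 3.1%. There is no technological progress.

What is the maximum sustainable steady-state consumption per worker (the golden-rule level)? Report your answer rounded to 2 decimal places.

At the golden rule, f'(k) = n + δ, so α·k^(α−1) = n + δ and k_gold = (α/(n + δ))^(1/(1−α)).
k_gold = (0.41/0.089)^(1/0.59) = 4.6067^1.6949 ≈ 13.3162
c_gold = f(k_gold) − (n + δ)·k_gold = 2.8907 − 0.089×13.3162 ≈ 1.7056

c_gold ≈ 1.71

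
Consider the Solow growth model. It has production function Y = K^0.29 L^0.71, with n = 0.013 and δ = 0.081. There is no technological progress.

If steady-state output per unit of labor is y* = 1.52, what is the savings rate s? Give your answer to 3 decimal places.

s ≈ 0.262

Steady state requires s·f(k) = (n + δ)·k, i.e. s·k^α = (n + δ)·k.
Since y* = [s/(n + δ)]^(α/(1−α)), we have s/(n + δ) = (y*)^((1−α)/α) = 1.52^2.4483 = 2.7875.
Therefore s = 2.7875 × (n + δ) = 2.7875 × 0.094 = 0.2620.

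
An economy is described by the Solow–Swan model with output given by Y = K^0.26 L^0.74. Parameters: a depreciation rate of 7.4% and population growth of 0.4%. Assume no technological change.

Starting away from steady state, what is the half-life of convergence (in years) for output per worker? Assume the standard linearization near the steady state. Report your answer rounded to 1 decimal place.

Near the steady state the convergence rate is λ = (1 − α)(n + δ).
λ = (1 − 0.26) × 0.078 = 0.74 × 0.078 = 0.05772
Half-life = ln 2 / λ = 0.6931 / 0.05772 ≈ 12.01 years

t_½ ≈ 12.0 years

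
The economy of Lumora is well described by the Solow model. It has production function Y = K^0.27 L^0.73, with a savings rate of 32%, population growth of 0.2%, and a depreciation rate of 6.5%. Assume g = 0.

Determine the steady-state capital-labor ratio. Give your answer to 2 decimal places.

k* ≈ 8.52

Steady state requires s·f(k) = (n + δ)·k, i.e. s·k^α = (n + δ)·k.
Rearranging, k^(1−α) = s / (n + δ).
k^0.73 = 0.32 / (0.002 + 0.065) = 0.32 / 0.067 = 4.7761
k* = 4.7761^(1/0.73) ≈ 8.5160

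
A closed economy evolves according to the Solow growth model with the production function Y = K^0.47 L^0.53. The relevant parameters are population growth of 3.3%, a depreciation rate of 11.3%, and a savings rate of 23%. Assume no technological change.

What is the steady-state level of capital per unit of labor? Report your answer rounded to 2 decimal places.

k* ≈ 2.36

Steady state requires s·f(k) = (n + δ)·k, i.e. s·k^α = (n + δ)·k.
Dividing both sides by k: k^(1−α) = s / (n + δ).
k^0.53 = 0.23 / (0.033 + 0.113) = 0.23 / 0.146 = 1.5753
k* = 1.5753^(1/0.53) ≈ 2.3571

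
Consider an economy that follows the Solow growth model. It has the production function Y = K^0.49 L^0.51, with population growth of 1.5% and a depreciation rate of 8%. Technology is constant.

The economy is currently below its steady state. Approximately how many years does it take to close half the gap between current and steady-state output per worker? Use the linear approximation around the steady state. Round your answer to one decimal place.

Near the steady state the convergence rate is λ = (1 − α)(n + δ).
λ = (1 − 0.49) × 0.095 = 0.51 × 0.095 = 0.04845
Half-life = ln 2 / λ = 0.6931 / 0.04845 ≈ 14.31 years

about 14.3 years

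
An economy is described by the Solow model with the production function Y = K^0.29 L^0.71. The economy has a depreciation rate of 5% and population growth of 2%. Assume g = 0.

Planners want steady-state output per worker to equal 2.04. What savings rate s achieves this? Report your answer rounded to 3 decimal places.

s ≈ 0.401

Steady state requires s·f(k) = (n + δ)·k, i.e. s·k^α = (n + δ)·k.
Since y* = [s/(n + δ)]^(α/(1−α)), we have s/(n + δ) = (y*)^((1−α)/α) = 2.04^2.4483 = 5.7289.
Therefore s = 5.7289 × (n + δ) = 5.7289 × 0.070 = 0.4010.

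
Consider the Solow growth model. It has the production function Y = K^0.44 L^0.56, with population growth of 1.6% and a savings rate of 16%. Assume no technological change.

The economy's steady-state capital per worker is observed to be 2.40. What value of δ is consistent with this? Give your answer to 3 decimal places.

Steady state requires s·f(k) = (n + δ)·k, i.e. s·k^α = (n + δ)·k.
So s / (n + δ) = (k*)^(1−α) = 2.40^0.56 = 1.6327.
Therefore n + δ = s / 1.6327 = 0.16 / 1.6327 = 0.0980, so δ = 0.0980 − 0.016 = 0.0820.

δ ≈ 0.082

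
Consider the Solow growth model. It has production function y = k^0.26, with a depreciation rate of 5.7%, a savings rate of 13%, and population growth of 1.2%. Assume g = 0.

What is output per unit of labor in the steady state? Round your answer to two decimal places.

Steady state requires s·f(k) = (n + δ)·k, i.e. s·k^α = (n + δ)·k.
Rearranging, k^(1−α) = s / (n + δ).
k^0.74 = 0.13 / (0.012 + 0.057) = 0.13 / 0.069 = 1.8841
k* = 1.8841^(1/0.74) ≈ 2.3538
y* = (k*)^α = 2.3538^0.26 ≈ 1.2493

y* = 1.25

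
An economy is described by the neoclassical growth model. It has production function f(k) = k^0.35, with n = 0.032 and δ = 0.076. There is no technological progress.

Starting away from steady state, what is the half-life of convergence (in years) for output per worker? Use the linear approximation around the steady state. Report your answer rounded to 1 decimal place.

half-life ≈ 9.9 years

Near the steady state the convergence rate is λ = (1 − α)(n + δ).
λ = (1 − 0.35) × 0.108 = 0.65 × 0.108 = 0.0702
Half-life = ln 2 / λ = 0.6931 / 0.0702 ≈ 9.87 years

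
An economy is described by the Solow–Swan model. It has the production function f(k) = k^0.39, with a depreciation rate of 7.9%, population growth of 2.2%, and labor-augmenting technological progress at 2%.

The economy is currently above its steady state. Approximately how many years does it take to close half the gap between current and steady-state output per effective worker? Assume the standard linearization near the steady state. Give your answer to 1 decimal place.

Near the steady state the convergence rate is λ = (1 − α)(n + g + δ).
λ = (1 − 0.39) × 0.121 = 0.61 × 0.121 = 0.07381
Half-life = ln 2 / λ = 0.6931 / 0.07381 ≈ 9.39 years

t_½ ≈ 9.4 years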